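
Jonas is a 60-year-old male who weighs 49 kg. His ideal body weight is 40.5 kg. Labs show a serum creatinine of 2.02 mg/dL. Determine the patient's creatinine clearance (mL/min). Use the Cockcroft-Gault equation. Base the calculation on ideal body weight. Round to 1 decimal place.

CrCl = (140 − 60) × 40.5 / (72 × 2.02) = 3240.0 / 145.44 ≈ 22.3 mL/min

22.3 mL/min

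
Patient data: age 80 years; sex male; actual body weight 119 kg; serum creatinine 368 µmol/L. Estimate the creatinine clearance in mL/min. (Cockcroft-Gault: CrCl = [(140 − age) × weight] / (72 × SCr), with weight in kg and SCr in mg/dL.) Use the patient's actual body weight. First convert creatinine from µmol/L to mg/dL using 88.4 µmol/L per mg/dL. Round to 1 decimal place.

23.8 mL/min

SCr = 368 / 88.4 = 4.163 mg/dL
CrCl = (140 − 80) × 119 / (72 × 4.163) = 7140.0 / 299.74 ≈ 23.8 mL/min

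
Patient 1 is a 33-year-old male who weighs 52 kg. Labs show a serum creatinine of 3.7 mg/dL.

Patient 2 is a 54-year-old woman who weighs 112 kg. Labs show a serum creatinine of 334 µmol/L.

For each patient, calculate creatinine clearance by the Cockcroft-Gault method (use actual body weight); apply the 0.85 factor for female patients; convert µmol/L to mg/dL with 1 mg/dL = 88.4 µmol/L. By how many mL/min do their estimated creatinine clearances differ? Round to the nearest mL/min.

Patient 1: CrCl = (140 − 33) × 52 / (72 × 3.7) = 5564.0 / 266.40 ≈ 20.9 mL/min
Patient 2: SCr = 334 / 88.4 = 3.778 mg/dL
Patient 2: CrCl = (140 − 54) × 112 / (72 × 3.778) × 0.85 = 9632.0 / 272.02 × 0.85 ≈ 30.1 mL/min
|20.9 − 30.1| = 9.2 mL/min

9 mL/min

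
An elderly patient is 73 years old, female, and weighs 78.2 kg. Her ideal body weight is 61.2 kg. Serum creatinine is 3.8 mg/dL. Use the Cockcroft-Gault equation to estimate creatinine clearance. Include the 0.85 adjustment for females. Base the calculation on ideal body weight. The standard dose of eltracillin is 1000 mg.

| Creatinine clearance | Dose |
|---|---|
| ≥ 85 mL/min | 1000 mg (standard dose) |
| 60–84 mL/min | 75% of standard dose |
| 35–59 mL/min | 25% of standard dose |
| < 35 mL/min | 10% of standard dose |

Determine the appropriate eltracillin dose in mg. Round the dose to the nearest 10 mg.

CrCl = (140 − 73) × 61.2 / (72 × 3.8) × 0.85 = 4100.4 / 273.60 × 0.85 ≈ 12.7 mL/min
CrCl ≈ 13 mL/min → bracket < 35 mL/min.
10% of 1000 mg = 100 mg

100 mg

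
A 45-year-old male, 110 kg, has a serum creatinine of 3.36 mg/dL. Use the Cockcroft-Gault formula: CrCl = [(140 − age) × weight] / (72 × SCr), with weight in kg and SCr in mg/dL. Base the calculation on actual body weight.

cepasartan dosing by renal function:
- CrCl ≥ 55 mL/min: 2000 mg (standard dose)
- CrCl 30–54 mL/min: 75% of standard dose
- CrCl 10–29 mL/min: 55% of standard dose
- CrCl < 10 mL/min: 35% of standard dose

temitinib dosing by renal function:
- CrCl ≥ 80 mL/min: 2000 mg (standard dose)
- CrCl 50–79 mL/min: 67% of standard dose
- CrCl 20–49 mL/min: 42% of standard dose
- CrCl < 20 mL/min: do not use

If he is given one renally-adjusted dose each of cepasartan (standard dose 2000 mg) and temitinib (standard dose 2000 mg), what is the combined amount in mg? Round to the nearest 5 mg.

2340 mg

CrCl = (140 − 45) × 110 / (72 × 3.36) = 10450.0 / 241.92 ≈ 43.2 mL/min
CrCl ≈ 43 mL/min.
cepasartan: 30–54 mL/min → 75% of 2000 mg = 1500 mg.
temitinib: 20–49 mL/min → 42% of 2000 mg = 840 mg.
Total = 1500 + 840 = 2340 mg.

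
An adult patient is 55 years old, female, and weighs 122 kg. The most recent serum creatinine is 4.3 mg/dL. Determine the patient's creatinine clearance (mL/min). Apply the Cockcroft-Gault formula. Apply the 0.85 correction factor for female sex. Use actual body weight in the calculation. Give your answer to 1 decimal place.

28.5 mL/min

CrCl = (140 − 55) × 122 / (72 × 4.3) × 0.85 = 10370.0 / 309.60 × 0.85 ≈ 28.5 mL/min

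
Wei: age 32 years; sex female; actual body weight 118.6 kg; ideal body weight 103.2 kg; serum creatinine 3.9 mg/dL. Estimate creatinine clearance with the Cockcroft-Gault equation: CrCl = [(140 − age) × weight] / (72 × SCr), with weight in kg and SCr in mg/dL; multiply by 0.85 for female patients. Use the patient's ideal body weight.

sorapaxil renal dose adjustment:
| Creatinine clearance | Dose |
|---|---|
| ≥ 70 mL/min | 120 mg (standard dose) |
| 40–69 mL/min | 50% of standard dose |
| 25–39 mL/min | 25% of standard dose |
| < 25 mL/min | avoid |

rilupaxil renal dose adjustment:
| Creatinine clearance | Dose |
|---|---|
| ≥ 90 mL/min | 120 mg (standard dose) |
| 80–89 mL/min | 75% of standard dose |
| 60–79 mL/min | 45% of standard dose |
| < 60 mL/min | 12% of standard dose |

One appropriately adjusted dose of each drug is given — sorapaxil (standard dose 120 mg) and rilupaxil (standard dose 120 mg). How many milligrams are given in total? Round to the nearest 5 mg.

45 mg

CrCl = (140 − 32) × 103.2 / (72 × 3.9) × 0.85 = 11145.6 / 280.80 × 0.85 ≈ 33.7 mL/min
CrCl ≈ 34 mL/min.
sorapaxil: 25–39 mL/min → 25% of 120 mg = 30 mg.
rilupaxil: < 60 mL/min → 12% of 120 mg = 14.4 mg.
Total = 30 + 14.4 = 44.4 mg.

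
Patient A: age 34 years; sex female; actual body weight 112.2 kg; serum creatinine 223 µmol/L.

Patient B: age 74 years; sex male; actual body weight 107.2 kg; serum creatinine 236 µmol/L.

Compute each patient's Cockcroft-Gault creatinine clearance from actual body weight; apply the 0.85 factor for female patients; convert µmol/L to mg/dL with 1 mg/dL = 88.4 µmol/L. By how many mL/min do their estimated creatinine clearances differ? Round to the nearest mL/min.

Patient A: SCr = 223 / 88.4 = 2.523 mg/dL
Patient A: CrCl = (140 − 34) × 112.2 / (72 × 2.523) × 0.85 = 11893.2 / 181.66 × 0.85 ≈ 55.7 mL/min
Patient B: SCr = 236 / 88.4 = 2.67 mg/dL
Patient B: CrCl = (140 − 74) × 107.2 / (72 × 2.67) = 7075.2 / 192.24 ≈ 36.8 mL/min
|55.7 − 36.8| = 18.9 mL/min

19 mL/min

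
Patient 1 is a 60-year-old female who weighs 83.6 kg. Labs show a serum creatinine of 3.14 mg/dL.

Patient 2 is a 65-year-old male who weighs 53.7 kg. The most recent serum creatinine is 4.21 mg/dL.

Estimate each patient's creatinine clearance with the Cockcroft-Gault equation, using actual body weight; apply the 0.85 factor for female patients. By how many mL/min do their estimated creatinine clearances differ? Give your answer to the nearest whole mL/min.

12 mL/min

Patient 1: CrCl = (140 − 60) × 83.6 / (72 × 3.14) × 0.85 = 6688.0 / 226.08 × 0.85 ≈ 25.1 mL/min
Patient 2: CrCl = (140 − 65) × 53.7 / (72 × 4.21) = 4027.5 / 303.12 ≈ 13.3 mL/min
|25.1 − 13.3| = 11.8 mL/min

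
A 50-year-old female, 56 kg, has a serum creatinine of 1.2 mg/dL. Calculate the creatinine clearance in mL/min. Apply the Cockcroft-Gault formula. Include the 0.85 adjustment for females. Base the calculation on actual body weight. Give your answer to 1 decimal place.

CrCl = (140 − 50) × 56 / (72 × 1.2) × 0.85 = 5040.0 / 86.40 × 0.85 ≈ 49.6 mL/min

49.6 mL/min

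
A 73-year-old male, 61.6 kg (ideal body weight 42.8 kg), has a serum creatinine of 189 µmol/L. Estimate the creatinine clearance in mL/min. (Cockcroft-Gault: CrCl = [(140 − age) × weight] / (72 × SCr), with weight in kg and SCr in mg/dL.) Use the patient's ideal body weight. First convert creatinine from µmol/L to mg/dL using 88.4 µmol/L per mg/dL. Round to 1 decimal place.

18.6 mL/min

SCr = 189 / 88.4 = 2.138 mg/dL
CrCl = (140 − 73) × 42.8 / (72 × 2.138) = 2867.6 / 153.94 ≈ 18.6 mL/min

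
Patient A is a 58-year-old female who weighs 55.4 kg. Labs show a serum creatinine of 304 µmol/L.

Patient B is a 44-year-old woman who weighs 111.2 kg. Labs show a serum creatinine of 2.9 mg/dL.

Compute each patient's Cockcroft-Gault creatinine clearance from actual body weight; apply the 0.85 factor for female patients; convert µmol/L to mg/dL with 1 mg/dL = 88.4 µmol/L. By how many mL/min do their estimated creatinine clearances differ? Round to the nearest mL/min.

Patient A: SCr = 304 / 88.4 = 3.439 mg/dL
Patient A: CrCl = (140 − 58) × 55.4 / (72 × 3.439) × 0.85 = 4542.8 / 247.61 × 0.85 ≈ 15.6 mL/min
Patient B: CrCl = (140 − 44) × 111.2 / (72 × 2.9) × 0.85 = 10675.2 / 208.80 × 0.85 ≈ 43.5 mL/min
|15.6 − 43.5| = 27.9 mL/min

28 mL/min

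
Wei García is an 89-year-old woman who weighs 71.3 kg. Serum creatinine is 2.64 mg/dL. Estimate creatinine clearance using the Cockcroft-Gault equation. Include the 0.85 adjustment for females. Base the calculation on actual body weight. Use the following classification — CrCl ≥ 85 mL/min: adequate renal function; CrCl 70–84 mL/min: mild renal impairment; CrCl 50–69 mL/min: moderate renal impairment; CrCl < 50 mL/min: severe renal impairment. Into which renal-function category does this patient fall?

CrCl = (140 − 89) × 71.3 / (72 × 2.64) × 0.85 = 3636.3 / 190.08 × 0.85 ≈ 16.3 mL/min
16 mL/min falls in the 'severe renal impairment' range.

severe renal impairment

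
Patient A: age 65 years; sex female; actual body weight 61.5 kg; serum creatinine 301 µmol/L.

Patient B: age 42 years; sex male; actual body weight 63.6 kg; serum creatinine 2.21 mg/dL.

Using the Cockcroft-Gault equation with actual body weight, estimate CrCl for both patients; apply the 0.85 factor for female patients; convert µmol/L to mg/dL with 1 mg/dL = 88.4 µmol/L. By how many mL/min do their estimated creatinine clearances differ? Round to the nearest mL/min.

Patient A: SCr = 301 / 88.4 = 3.405 mg/dL
Patient A: CrCl = (140 − 65) × 61.5 / (72 × 3.405) × 0.85 = 4612.5 / 245.16 × 0.85 ≈ 16.0 mL/min
Patient B: CrCl = (140 − 42) × 63.6 / (72 × 2.21) = 6232.8 / 159.12 ≈ 39.2 mL/min
|16.0 − 39.2| = 23.2 mL/min

23 mL/min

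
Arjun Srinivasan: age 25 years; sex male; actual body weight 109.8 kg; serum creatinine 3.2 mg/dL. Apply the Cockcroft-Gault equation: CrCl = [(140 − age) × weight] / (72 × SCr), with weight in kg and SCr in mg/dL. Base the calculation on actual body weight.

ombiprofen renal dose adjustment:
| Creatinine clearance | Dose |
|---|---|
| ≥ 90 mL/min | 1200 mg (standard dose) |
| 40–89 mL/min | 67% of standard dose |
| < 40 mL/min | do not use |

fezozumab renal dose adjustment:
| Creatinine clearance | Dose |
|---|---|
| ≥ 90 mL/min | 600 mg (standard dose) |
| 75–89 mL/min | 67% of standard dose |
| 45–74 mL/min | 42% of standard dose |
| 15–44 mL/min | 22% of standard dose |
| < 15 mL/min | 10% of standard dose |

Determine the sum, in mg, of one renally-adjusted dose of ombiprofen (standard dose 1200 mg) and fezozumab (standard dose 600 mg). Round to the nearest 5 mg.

CrCl = (140 − 25) × 109.8 / (72 × 3.2) = 12627.0 / 230.40 ≈ 54.8 mL/min
CrCl ≈ 55 mL/min.
ombiprofen: 40–89 mL/min → 67% of 1200 mg = 804 mg.
fezozumab: 45–74 mL/min → 42% of 600 mg = 252 mg.
Total = 804 + 252 = 1056 mg.

1055 mg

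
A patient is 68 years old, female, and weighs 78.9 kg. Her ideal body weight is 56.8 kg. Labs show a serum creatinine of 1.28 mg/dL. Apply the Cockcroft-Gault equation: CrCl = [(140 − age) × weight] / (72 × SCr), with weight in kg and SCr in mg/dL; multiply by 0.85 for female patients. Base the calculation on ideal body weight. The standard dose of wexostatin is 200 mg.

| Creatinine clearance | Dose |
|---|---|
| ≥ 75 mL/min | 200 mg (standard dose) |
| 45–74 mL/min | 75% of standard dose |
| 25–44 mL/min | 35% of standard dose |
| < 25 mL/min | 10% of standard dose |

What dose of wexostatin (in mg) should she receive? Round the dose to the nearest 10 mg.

CrCl = (140 − 68) × 56.8 / (72 × 1.28) × 0.85 = 4089.6 / 92.16 × 0.85 ≈ 37.7 mL/min
CrCl ≈ 38 mL/min → bracket 25–44 mL/min.
35% of 200 mg = 70 mg

70 mg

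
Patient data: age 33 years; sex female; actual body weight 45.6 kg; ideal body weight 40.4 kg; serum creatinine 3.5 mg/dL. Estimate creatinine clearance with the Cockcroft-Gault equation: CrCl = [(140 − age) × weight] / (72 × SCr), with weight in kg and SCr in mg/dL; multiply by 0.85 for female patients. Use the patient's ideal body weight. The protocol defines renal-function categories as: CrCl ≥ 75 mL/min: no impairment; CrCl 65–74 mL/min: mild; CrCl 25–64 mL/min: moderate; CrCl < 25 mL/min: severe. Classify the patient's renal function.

severe

CrCl = (140 − 33) × 40.4 / (72 × 3.5) × 0.85 = 4322.8 / 252.00 × 0.85 ≈ 14.6 mL/min
15 mL/min falls in the 'severe' range.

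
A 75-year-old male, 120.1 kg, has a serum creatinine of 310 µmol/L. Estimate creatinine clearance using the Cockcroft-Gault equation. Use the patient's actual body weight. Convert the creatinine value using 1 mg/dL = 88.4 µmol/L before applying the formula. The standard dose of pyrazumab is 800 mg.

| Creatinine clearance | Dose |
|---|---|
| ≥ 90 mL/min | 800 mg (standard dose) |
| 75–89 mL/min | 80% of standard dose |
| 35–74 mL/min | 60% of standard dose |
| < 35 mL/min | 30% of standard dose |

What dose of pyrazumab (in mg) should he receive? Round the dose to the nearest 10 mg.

240 mg

SCr = 310 / 88.4 = 3.507 mg/dL
CrCl = (140 − 75) × 120.1 / (72 × 3.507) = 7806.5 / 252.50 ≈ 30.9 mL/min
CrCl ≈ 31 mL/min → bracket < 35 mL/min.
30% of 800 mg = 240 mg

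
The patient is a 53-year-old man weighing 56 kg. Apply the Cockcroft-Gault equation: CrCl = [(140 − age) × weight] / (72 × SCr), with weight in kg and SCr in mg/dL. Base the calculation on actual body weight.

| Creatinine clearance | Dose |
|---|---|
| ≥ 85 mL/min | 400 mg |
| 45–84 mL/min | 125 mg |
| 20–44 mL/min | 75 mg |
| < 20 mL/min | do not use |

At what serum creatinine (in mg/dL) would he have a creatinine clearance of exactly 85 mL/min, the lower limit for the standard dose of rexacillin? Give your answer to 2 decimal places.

Standard dose requires CrCl ≥ 85 mL/min.
Set (140 − 53) × 56 / (72 × SCr) = 85
SCr = (140 − 53) × 56 / (72 × 85) = 0.796 mg/dL

0.80 mg/dL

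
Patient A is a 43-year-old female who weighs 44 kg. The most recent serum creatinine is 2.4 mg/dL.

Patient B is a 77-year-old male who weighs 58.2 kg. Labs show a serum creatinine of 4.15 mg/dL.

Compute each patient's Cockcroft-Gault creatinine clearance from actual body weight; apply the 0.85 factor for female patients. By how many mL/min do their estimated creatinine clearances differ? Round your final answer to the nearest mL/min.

Patient A: CrCl = (140 − 43) × 44 / (72 × 2.4) × 0.85 = 4268.0 / 172.80 × 0.85 ≈ 21.0 mL/min
Patient B: CrCl = (140 − 77) × 58.2 / (72 × 4.15) = 3666.6 / 298.80 ≈ 12.3 mL/min
|21.0 − 12.3| = 8.7 mL/min

9 mL/min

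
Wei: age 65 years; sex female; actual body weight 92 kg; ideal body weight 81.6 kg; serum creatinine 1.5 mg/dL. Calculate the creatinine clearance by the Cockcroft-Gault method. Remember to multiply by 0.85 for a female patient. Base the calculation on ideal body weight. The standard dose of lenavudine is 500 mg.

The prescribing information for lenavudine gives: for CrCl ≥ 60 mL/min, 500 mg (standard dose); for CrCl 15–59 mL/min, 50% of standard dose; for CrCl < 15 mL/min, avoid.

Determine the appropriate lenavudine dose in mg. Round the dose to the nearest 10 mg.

CrCl = (140 − 65) × 81.6 / (72 × 1.5) × 0.85 = 6120.0 / 108.00 × 0.85 ≈ 48.2 mL/min
CrCl ≈ 48 mL/min → bracket 15–59 mL/min.
50% of 500 mg = 250 mg

250 mg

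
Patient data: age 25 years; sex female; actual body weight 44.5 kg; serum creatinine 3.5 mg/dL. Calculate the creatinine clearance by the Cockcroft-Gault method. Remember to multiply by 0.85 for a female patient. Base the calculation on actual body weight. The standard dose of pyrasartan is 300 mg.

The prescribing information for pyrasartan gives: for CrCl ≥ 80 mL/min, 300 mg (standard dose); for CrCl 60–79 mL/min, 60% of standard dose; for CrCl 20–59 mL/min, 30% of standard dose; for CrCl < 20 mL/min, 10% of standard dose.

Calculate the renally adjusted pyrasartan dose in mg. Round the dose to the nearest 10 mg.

CrCl = (140 − 25) × 44.5 / (72 × 3.5) × 0.85 = 5117.5 / 252.00 × 0.85 ≈ 17.3 mL/min
CrCl ≈ 17 mL/min → bracket < 20 mL/min.
10% of 300 mg = 30 mg

30 mg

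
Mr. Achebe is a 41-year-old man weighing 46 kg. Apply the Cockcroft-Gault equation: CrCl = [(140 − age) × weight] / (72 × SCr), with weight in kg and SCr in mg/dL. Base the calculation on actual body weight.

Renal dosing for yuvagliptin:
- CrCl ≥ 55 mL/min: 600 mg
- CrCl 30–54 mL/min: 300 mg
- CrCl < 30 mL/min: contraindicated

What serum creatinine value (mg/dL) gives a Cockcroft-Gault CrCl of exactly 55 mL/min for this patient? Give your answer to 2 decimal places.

Standard dose requires CrCl ≥ 55 mL/min.
Set (140 − 41) × 46 / (72 × SCr) = 55
SCr = (140 − 41) × 46 / (72 × 55) = 1.150 mg/dL

1.15 mg/dL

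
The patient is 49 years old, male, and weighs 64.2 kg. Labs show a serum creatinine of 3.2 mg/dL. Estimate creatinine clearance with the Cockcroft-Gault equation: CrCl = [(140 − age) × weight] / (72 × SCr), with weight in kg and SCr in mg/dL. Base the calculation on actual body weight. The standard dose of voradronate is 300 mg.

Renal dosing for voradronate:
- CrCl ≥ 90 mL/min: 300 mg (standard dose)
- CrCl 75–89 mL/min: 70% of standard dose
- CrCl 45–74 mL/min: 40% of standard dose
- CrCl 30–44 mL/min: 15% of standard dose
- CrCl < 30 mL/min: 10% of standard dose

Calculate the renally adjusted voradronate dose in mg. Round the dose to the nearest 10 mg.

CrCl = (140 − 49) × 64.2 / (72 × 3.2) = 5842.2 / 230.40 ≈ 25.4 mL/min
CrCl ≈ 25 mL/min → bracket < 30 mL/min.
10% of 300 mg = 30 mg

30 mg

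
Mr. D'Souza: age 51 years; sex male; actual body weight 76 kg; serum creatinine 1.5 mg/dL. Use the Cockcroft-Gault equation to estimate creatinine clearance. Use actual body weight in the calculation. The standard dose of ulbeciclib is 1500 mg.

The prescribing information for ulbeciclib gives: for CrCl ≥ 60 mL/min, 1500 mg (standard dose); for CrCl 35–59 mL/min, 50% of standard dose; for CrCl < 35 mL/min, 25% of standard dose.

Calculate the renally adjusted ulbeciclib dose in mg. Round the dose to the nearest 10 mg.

CrCl = (140 − 51) × 76 / (72 × 1.5) = 6764.0 / 108.00 ≈ 62.6 mL/min
CrCl ≈ 63 mL/min → bracket ≥ 60 mL/min.
100% of 1500 mg = 1500 mg

1500 mg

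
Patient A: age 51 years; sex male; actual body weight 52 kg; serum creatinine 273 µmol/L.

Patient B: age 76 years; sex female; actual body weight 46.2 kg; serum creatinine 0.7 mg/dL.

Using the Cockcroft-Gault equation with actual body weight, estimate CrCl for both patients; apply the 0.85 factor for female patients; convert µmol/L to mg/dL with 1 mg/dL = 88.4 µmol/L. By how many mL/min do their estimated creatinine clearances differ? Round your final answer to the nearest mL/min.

29 mL/min

Patient A: SCr = 273 / 88.4 = 3.088 mg/dL
Patient A: CrCl = (140 − 51) × 52 / (72 × 3.088) = 4628.0 / 222.34 ≈ 20.8 mL/min
Patient B: CrCl = (140 − 76) × 46.2 / (72 × 0.7) × 0.85 = 2956.8 / 50.40 × 0.85 ≈ 49.9 mL/min
|20.8 − 49.9| = 29.1 mL/min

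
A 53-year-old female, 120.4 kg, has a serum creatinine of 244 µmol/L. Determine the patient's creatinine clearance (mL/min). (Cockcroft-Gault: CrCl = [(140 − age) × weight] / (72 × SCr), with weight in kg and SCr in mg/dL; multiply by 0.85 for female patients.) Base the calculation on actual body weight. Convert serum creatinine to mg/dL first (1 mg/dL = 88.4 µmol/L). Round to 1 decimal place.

SCr = 244 / 88.4 = 2.76 mg/dL
CrCl = (140 − 53) × 120.4 / (72 × 2.76) × 0.85 = 10474.8 / 198.72 × 0.85 ≈ 44.8 mL/min

44.8 mL/min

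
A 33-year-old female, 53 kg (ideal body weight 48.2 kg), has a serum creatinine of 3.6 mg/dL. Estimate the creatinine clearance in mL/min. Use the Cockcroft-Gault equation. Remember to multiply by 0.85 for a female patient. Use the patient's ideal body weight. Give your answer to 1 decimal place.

16.9 mL/min

CrCl = (140 − 33) × 48.2 / (72 × 3.6) × 0.85 = 5157.4 / 259.20 × 0.85 ≈ 16.9 mL/min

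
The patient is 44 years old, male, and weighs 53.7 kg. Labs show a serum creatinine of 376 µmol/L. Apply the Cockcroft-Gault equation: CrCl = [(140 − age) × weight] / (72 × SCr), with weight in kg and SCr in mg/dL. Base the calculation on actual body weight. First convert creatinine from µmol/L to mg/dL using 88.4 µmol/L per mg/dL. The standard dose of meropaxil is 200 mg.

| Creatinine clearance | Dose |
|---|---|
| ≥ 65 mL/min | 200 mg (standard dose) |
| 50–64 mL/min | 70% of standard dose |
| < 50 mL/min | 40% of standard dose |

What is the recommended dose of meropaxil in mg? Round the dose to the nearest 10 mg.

SCr = 376 / 88.4 = 4.253 mg/dL
CrCl = (140 − 44) × 53.7 / (72 × 4.253) = 5155.2 / 306.22 ≈ 16.8 mL/min
CrCl ≈ 17 mL/min → bracket < 50 mL/min.
40% of 200 mg = 80 mg

80 mg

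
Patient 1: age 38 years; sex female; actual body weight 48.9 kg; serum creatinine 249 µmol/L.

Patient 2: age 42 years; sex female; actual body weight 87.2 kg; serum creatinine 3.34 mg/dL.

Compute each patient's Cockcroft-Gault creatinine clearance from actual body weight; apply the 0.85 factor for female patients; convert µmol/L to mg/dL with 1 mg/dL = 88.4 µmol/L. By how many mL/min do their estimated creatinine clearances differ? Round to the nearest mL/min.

9 mL/min

Patient 1: SCr = 249 / 88.4 = 2.817 mg/dL
Patient 1: CrCl = (140 − 38) × 48.9 / (72 × 2.817) × 0.85 = 4987.8 / 202.82 × 0.85 ≈ 20.9 mL/min
Patient 2: CrCl = (140 − 42) × 87.2 / (72 × 3.34) × 0.85 = 8545.6 / 240.48 × 0.85 ≈ 30.2 mL/min
|20.9 − 30.2| = 9.3 mL/min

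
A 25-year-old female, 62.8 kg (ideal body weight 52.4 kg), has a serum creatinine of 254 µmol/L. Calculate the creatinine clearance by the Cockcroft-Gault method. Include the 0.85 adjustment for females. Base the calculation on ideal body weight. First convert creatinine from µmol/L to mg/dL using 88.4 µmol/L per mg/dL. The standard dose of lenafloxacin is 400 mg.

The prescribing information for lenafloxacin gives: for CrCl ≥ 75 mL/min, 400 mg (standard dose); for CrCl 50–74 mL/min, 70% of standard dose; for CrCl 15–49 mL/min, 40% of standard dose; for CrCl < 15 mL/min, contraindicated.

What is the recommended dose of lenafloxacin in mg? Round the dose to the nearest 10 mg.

160 mg

SCr = 254 / 88.4 = 2.873 mg/dL
CrCl = (140 − 25) × 52.4 / (72 × 2.873) × 0.85 = 6026.0 / 206.86 × 0.85 ≈ 24.8 mL/min
CrCl ≈ 25 mL/min → bracket 15–49 mL/min.
40% of 400 mg = 160 mg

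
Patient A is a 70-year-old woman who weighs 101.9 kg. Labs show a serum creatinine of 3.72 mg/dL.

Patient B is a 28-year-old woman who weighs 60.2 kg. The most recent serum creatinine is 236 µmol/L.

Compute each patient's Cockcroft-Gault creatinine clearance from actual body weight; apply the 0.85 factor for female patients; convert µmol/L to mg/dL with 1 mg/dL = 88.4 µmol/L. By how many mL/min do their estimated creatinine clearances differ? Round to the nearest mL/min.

Patient A: CrCl = (140 − 70) × 101.9 / (72 × 3.72) × 0.85 = 7133.0 / 267.84 × 0.85 ≈ 22.6 mL/min
Patient B: SCr = 236 / 88.4 = 2.67 mg/dL
Patient B: CrCl = (140 − 28) × 60.2 / (72 × 2.67) × 0.85 = 6742.4 / 192.24 × 0.85 ≈ 29.8 mL/min
|22.6 − 29.8| = 7.2 mL/min

7 mL/min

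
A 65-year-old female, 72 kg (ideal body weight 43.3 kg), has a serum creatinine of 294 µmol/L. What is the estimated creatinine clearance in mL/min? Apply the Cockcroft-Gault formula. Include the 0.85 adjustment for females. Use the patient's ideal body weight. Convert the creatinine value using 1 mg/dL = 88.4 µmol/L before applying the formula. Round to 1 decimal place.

SCr = 294 / 88.4 = 3.326 mg/dL
CrCl = (140 − 65) × 43.3 / (72 × 3.326) × 0.85 = 3247.5 / 239.47 × 0.85 ≈ 11.5 mL/min

11.5 mL/min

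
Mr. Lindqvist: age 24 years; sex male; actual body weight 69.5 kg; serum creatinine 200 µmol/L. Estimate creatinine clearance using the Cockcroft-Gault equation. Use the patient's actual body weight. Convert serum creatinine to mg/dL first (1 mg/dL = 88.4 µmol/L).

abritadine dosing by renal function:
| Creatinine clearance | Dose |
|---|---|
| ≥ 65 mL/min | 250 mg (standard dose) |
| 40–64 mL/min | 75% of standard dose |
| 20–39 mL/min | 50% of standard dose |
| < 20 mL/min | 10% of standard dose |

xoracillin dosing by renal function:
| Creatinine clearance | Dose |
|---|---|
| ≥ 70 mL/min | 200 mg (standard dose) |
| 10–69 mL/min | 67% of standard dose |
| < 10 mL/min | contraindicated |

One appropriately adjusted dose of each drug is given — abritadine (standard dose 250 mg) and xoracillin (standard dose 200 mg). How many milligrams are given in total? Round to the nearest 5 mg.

320 mg

SCr = 200 / 88.4 = 2.262 mg/dL
CrCl = (140 − 24) × 69.5 / (72 × 2.262) = 8062.0 / 162.86 ≈ 49.5 mL/min
CrCl ≈ 49 mL/min.
abritadine: 40–64 mL/min → 75% of 250 mg = 187.5 mg.
xoracillin: 10–69 mL/min → 67% of 200 mg = 134 mg.
Total = 187.5 + 134 = 321.5 mg.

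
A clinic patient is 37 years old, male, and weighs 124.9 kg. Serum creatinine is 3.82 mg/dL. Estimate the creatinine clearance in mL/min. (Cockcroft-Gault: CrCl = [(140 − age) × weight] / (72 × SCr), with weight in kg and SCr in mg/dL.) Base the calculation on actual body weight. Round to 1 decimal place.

CrCl = (140 − 37) × 124.9 / (72 × 3.82) = 12864.7 / 275.04 ≈ 46.8 mL/min

46.8 mL/min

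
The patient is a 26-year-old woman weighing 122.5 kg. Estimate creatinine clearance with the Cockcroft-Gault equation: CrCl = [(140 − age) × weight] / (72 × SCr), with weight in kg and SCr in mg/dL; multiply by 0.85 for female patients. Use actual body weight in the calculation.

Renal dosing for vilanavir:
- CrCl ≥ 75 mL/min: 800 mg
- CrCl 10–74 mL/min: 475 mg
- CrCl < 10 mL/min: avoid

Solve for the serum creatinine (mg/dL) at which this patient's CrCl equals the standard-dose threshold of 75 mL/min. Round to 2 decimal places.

2.20 mg/dL

Standard dose requires CrCl ≥ 75 mL/min.
Set (140 − 26) × 122.5 × 0.85 / (72 × SCr) = 75
SCr = (140 − 26) × 122.5 × 0.85 / (72 × 75) = 2.198 mg/dL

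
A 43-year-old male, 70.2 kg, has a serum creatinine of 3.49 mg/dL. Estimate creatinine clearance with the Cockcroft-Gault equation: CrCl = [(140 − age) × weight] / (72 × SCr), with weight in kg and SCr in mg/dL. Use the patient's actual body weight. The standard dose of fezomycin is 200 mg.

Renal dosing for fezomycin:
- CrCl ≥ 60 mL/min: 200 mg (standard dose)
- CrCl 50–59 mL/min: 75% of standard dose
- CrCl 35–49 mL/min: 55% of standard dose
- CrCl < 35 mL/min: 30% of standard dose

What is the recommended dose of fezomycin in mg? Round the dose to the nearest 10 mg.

CrCl = (140 − 43) × 70.2 / (72 × 3.49) = 6809.4 / 251.28 ≈ 27.1 mL/min
CrCl ≈ 27 mL/min → bracket < 35 mL/min.
30% of 200 mg = 60 mg

60 mg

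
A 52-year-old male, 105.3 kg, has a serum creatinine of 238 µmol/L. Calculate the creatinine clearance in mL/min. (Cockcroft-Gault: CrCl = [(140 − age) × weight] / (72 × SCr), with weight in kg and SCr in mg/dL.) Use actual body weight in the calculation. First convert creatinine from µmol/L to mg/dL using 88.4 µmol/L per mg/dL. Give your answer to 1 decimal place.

47.8 mL/min

SCr = 238 / 88.4 = 2.692 mg/dL
CrCl = (140 − 52) × 105.3 / (72 × 2.692) = 9266.4 / 193.82 ≈ 47.8 mL/min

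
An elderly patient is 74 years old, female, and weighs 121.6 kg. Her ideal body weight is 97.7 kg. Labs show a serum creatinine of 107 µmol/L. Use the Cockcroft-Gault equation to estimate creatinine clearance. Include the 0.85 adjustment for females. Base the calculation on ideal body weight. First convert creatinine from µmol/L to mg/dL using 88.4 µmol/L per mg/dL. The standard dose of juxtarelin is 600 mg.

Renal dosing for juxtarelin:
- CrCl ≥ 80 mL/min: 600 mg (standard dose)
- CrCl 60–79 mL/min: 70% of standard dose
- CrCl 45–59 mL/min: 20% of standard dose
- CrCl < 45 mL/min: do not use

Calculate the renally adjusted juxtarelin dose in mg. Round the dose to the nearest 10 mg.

420 mg

SCr = 107 / 88.4 = 1.21 mg/dL
CrCl = (140 − 74) × 97.7 / (72 × 1.21) × 0.85 = 6448.2 / 87.12 × 0.85 ≈ 62.9 mL/min
CrCl ≈ 63 mL/min → bracket 60–79 mL/min.
70% of 600 mg = 420 mg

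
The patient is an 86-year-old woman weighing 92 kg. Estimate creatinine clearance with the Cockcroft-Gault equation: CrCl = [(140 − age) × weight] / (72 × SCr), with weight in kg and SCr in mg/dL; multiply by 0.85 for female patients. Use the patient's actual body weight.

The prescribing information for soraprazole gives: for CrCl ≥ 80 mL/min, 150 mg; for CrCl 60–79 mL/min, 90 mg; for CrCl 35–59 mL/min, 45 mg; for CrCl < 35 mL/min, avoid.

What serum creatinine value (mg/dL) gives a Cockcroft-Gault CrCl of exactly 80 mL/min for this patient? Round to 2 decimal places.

0.73 mg/dL

Standard dose requires CrCl ≥ 80 mL/min.
Set (140 − 86) × 92 × 0.85 / (72 × SCr) = 80
SCr = (140 − 86) × 92 × 0.85 / (72 × 80) = 0.733 mg/dL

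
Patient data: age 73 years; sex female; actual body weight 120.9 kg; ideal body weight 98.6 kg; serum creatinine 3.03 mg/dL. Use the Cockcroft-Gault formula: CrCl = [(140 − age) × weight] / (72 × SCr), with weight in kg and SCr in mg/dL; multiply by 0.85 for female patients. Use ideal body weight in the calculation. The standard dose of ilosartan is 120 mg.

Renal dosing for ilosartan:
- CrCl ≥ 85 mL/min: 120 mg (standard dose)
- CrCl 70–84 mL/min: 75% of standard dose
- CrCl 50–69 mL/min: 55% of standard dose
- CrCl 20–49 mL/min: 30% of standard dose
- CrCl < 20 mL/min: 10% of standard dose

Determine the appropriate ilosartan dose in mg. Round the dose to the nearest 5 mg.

35 mg

CrCl = (140 − 73) × 98.6 / (72 × 3.03) × 0.85 = 6606.2 / 218.16 × 0.85 ≈ 25.7 mL/min
CrCl ≈ 26 mL/min → bracket 20–49 mL/min.
30% of 120 mg = 36 mg → 35 mg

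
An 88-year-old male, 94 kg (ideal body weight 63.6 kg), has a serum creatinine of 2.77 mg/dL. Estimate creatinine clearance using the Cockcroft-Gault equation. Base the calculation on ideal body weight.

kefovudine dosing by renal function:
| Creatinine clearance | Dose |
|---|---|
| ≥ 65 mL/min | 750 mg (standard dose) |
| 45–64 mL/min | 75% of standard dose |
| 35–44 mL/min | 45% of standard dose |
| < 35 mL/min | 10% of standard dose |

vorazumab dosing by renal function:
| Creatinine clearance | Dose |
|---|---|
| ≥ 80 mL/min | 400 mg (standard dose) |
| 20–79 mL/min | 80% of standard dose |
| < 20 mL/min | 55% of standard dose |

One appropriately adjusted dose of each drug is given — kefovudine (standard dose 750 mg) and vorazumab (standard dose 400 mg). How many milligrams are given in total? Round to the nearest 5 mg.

CrCl = (140 − 88) × 63.6 / (72 × 2.77) = 3307.2 / 199.44 ≈ 16.6 mL/min
CrCl ≈ 17 mL/min.
kefovudine: < 35 mL/min → 10% of 750 mg = 75 mg.
vorazumab: < 20 mL/min → 55% of 400 mg = 220 mg.
Total = 75 + 220 = 295 mg.

295 mg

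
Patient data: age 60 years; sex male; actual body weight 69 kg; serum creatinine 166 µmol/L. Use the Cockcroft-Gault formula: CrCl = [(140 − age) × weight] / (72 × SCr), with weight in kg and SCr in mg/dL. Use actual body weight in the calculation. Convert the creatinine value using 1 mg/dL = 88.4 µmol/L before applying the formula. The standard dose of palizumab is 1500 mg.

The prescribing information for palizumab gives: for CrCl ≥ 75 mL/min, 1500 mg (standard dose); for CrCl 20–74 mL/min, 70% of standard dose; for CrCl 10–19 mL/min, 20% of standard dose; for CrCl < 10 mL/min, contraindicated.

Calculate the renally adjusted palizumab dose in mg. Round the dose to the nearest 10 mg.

SCr = 166 / 88.4 = 1.878 mg/dL
CrCl = (140 − 60) × 69 / (72 × 1.878) = 5520.0 / 135.22 ≈ 40.8 mL/min
CrCl ≈ 41 mL/min → bracket 20–74 mL/min.
70% of 1500 mg = 1050 mg

1050 mg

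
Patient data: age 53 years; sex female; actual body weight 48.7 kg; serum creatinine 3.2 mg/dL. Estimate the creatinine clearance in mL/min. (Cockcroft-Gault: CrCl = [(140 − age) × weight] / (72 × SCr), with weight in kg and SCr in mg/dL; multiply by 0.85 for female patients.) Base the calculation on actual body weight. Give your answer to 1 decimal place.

15.6 mL/min

CrCl = (140 − 53) × 48.7 / (72 × 3.2) × 0.85 = 4236.9 / 230.40 × 0.85 ≈ 15.6 mL/min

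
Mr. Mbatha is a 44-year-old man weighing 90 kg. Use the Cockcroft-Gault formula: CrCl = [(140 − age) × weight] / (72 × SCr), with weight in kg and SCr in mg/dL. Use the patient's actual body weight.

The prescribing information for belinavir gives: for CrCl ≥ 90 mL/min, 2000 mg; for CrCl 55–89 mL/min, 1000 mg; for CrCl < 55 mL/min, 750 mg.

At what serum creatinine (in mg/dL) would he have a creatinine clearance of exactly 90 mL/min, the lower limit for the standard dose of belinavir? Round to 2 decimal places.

1.33 mg/dL

Standard dose requires CrCl ≥ 90 mL/min.
Set (140 − 44) × 90 / (72 × SCr) = 90
SCr = (140 − 44) × 90 / (72 × 90) = 1.333 mg/dL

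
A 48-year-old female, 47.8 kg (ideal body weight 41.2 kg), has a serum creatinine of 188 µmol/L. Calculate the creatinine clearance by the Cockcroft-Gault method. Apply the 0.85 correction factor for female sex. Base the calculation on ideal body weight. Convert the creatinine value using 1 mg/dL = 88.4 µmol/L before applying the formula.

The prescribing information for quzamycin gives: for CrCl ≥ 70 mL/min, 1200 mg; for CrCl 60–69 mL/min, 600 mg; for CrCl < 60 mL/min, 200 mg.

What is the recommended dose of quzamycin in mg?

SCr = 188 / 88.4 = 2.127 mg/dL
CrCl = (140 − 48) × 41.2 / (72 × 2.127) × 0.85 = 3790.4 / 153.14 × 0.85 ≈ 21.0 mL/min
CrCl ≈ 21 mL/min → bracket < 60 mL/min.
Dose for this bracket: 200 mg.

200 mg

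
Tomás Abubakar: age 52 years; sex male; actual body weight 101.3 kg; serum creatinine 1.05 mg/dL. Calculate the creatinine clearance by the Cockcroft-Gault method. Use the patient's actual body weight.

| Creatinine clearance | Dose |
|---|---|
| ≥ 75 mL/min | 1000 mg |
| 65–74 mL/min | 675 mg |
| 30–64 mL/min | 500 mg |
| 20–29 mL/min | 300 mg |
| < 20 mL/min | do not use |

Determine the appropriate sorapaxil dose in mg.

CrCl = (140 − 52) × 101.3 / (72 × 1.05) = 8914.4 / 75.60 ≈ 117.9 mL/min
CrCl ≈ 118 mL/min → bracket ≥ 75 mL/min.
Dose for this bracket: 1000 mg.

1000 mg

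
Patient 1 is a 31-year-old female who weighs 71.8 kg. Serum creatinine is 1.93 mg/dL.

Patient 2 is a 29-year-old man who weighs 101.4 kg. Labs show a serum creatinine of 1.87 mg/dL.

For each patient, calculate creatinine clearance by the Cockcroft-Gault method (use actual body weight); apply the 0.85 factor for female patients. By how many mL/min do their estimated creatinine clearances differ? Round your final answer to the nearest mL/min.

Patient 1: CrCl = (140 − 31) × 71.8 / (72 × 1.93) × 0.85 = 7826.2 / 138.96 × 0.85 ≈ 47.9 mL/min
Patient 2: CrCl = (140 − 29) × 101.4 / (72 × 1.87) = 11255.4 / 134.64 ≈ 83.6 mL/min
|47.9 − 83.6| = 35.7 mL/min

36 mL/min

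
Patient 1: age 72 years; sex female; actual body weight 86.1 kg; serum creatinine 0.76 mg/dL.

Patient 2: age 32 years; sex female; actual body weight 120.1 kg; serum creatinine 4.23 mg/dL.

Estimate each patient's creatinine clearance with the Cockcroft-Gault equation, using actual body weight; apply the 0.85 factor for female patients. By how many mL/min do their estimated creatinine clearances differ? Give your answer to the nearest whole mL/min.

Patient 1: CrCl = (140 − 72) × 86.1 / (72 × 0.76) × 0.85 = 5854.8 / 54.72 × 0.85 ≈ 90.9 mL/min
Patient 2: CrCl = (140 − 32) × 120.1 / (72 × 4.23) × 0.85 = 12970.8 / 304.56 × 0.85 ≈ 36.2 mL/min
|90.9 − 36.2| = 54.7 mL/min

55 mL/min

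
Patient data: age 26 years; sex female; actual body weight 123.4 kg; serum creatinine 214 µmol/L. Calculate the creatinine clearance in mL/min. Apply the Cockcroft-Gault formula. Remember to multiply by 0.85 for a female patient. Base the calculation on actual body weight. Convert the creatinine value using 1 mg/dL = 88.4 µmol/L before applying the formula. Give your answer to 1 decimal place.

SCr = 214 / 88.4 = 2.421 mg/dL
CrCl = (140 − 26) × 123.4 / (72 × 2.421) × 0.85 = 14067.6 / 174.31 × 0.85 ≈ 68.6 mL/min

68.6 mL/min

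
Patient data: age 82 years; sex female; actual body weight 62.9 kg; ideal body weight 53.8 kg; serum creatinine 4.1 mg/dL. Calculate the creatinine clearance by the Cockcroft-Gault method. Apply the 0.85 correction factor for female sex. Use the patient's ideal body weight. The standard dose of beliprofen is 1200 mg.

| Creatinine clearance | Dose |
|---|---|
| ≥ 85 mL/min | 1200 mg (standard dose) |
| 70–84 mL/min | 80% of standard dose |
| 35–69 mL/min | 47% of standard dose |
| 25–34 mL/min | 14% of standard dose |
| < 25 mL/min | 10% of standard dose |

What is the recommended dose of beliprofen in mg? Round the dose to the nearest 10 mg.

CrCl = (140 − 82) × 53.8 / (72 × 4.1) × 0.85 = 3120.4 / 295.20 × 0.85 ≈ 9.0 mL/min
CrCl ≈ 9 mL/min → bracket < 25 mL/min.
10% of 1200 mg = 120 mg

120 mg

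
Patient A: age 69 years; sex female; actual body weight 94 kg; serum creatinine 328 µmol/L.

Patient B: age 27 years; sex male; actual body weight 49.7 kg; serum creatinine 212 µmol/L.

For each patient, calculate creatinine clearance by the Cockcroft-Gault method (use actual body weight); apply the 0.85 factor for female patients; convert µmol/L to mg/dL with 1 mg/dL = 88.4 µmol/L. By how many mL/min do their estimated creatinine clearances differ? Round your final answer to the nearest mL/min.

Patient A: SCr = 328 / 88.4 = 3.71 mg/dL
Patient A: CrCl = (140 − 69) × 94 / (72 × 3.71) × 0.85 = 6674.0 / 267.12 × 0.85 ≈ 21.2 mL/min
Patient B: SCr = 212 / 88.4 = 2.398 mg/dL
Patient B: CrCl = (140 − 27) × 49.7 / (72 × 2.398) = 5616.1 / 172.66 ≈ 32.5 mL/min
|21.2 − 32.5| = 11.3 mL/min

11 mL/min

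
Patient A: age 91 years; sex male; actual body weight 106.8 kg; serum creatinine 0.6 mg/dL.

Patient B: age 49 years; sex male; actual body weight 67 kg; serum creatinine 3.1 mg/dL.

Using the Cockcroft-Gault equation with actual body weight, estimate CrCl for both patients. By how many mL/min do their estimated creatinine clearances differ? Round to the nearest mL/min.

94 mL/min

Patient A: CrCl = (140 − 91) × 106.8 / (72 × 0.6) = 5233.2 / 43.20 ≈ 121.1 mL/min
Patient B: CrCl = (140 − 49) × 67 / (72 × 3.1) = 6097.0 / 223.20 ≈ 27.3 mL/min
|121.1 − 27.3| = 93.8 mL/min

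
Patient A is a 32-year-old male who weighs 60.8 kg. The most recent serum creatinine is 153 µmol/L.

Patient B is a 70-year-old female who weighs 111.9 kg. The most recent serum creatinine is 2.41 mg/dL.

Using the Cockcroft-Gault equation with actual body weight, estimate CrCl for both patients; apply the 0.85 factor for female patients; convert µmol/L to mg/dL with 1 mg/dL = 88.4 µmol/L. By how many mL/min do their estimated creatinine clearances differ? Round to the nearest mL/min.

Patient A: SCr = 153 / 88.4 = 1.731 mg/dL
Patient A: CrCl = (140 − 32) × 60.8 / (72 × 1.731) = 6566.4 / 124.63 ≈ 52.7 mL/min
Patient B: CrCl = (140 − 70) × 111.9 / (72 × 2.41) × 0.85 = 7833.0 / 173.52 × 0.85 ≈ 38.4 mL/min
|52.7 − 38.4| = 14.3 mL/min

14 mL/min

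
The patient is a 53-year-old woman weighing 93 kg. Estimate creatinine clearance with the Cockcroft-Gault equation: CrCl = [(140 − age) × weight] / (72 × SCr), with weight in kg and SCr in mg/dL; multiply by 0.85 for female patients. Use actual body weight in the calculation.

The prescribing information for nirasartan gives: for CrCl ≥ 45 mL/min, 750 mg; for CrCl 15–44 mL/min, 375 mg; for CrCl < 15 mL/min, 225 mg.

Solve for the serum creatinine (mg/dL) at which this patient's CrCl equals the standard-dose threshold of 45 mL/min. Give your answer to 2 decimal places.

2.12 mg/dL

Standard dose requires CrCl ≥ 45 mL/min.
Set (140 − 53) × 93 × 0.85 / (72 × SCr) = 45
SCr = (140 − 53) × 93 × 0.85 / (72 × 45) = 2.123 mg/dL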